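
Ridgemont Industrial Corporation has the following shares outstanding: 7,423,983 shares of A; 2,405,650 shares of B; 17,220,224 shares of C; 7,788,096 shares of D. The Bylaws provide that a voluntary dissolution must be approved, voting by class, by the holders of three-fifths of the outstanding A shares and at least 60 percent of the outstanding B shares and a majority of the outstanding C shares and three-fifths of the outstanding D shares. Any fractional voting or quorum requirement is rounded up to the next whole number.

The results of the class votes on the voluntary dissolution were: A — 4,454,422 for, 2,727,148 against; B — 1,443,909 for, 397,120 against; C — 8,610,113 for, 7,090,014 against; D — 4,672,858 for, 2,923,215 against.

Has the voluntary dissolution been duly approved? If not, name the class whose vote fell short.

A: 3/5 of 7423983 = 4454389.80, rounded up to 4454390; 4,454,390 required, 4,454,422 in favor — approved.
B: 3/5 of 2405650 = 1443390; 1,443,390 required, 1,443,909 in favor — approved.
C: a majority of 17220224 is 8610113; 8,610,113 required, 8,610,113 in favor — approved.
D: 3/5 of 7788096 = 4672857.60, rounded up to 4672858; 4,672,858 required, 4,672,858 in favor — approved.

Approved — every class gave the required vote.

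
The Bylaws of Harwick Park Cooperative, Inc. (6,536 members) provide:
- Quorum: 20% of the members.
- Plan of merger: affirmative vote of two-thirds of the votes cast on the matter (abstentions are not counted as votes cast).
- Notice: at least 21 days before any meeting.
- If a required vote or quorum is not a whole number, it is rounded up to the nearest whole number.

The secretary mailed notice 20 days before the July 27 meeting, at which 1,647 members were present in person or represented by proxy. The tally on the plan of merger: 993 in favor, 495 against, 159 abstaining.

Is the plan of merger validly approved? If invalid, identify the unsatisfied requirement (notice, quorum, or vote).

Invalid — notice requirement not satisfied.

Notice: 20 days given; 21 required. Not satisfied.
Quorum: 20% of 6,536 = 1,307.20, rounded up to 1,308; 1,647 present. Satisfied.
Vote: requires two-thirds of the votes cast (1,647 − 159 abstaining = 1,488); 2/3 of 1488 = 992, so 992 needed; 993 in favor. Satisfied.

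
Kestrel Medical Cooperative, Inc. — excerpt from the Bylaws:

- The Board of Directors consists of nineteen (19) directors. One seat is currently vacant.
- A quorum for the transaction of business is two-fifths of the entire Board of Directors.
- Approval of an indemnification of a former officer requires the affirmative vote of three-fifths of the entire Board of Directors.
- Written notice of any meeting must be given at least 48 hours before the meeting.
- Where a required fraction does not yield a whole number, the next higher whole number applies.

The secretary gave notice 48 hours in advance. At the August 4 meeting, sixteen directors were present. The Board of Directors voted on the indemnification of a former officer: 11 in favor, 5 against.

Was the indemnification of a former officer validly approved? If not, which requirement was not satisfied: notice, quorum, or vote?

Invalid — vote requirement not satisfied.

Notice: 48 hours given; 48 required (48 ≥ 48). Satisfied.
Quorum: 16 present; quorum is 8. Satisfied.
Vote: the indemnification of a former officer requires three-fifths of the entire Board of Directors (19). 3/5 of 19 = 11.40, rounded up to 12, so 12 affirmative votes are needed; 11 voted in favor. Not satisfied.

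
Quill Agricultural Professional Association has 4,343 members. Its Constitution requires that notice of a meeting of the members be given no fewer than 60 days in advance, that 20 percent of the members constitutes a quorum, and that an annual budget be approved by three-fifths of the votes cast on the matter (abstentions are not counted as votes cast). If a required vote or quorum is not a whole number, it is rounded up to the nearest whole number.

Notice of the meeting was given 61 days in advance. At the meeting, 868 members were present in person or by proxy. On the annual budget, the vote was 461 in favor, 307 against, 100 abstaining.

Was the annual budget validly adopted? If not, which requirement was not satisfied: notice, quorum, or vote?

Invalid — quorum requirement not satisfied.

Notice: 61 days given; 60 required. Satisfied.
Quorum: 20% of 4,343 = 868.60, rounded up to 869; 868 present. Not satisfied.
Vote: requires three-fifths of the votes cast (868 − 100 abstaining = 768); 3/5 of 768 = 460.80, rounded up to 461, so 461 needed; 461 in favor. Satisfied.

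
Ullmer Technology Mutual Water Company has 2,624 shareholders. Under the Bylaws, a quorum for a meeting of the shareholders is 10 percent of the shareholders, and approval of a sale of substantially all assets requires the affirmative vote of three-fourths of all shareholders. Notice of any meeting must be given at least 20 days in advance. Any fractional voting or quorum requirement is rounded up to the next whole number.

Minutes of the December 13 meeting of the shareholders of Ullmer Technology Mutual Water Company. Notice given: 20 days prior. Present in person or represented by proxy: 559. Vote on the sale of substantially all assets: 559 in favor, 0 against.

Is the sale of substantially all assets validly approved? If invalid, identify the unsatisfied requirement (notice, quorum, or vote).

Invalid — vote requirement not satisfied.

Notice: 20 days given; 20 required. Satisfied.
Quorum: 10% of 2,624 = 262.40, rounded up to 263; 559 present. Satisfied.
Vote: requires three-fourths of all shareholders (2,624); 3/4 of 2624 = 1968, so 1,968 needed; 559 in favor. Not satisfied.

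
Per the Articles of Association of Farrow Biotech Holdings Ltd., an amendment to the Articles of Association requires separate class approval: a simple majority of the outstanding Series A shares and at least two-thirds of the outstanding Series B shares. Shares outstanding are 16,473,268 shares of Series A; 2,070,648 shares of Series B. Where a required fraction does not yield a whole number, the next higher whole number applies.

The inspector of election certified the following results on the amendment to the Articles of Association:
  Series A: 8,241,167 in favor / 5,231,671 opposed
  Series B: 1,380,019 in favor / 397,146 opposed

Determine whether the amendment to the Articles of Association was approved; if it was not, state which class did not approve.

Series A: a majority of 16473268 is 8236635; 8,236,635 required, 8,241,167 in favor — approved.
Series B: 2/3 of 2070648 = 1380432; 1,380,432 required, 1,380,019 in favor — not approved.

Not approved — the Series B shares did not give the required vote.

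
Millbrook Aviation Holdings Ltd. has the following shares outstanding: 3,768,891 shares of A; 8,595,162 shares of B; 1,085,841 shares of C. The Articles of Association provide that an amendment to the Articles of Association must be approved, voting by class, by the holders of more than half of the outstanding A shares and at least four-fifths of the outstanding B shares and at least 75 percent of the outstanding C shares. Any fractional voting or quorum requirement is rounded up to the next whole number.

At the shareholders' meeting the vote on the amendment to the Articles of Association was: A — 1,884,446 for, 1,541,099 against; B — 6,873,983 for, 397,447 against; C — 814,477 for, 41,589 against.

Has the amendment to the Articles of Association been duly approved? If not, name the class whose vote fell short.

A: a majority of 3768891 is 1884446; 1,884,446 required, 1,884,446 in favor — approved.
B: 4/5 of 8595162 = 6876129.60, rounded up to 6876130; 6,876,130 required, 6,873,983 in favor — not approved.
C: 3/4 of 1085841 = 814380.75, rounded up to 814381; 814,381 required, 814,477 in favor — approved.

Not approved — the B shares did not give the required vote.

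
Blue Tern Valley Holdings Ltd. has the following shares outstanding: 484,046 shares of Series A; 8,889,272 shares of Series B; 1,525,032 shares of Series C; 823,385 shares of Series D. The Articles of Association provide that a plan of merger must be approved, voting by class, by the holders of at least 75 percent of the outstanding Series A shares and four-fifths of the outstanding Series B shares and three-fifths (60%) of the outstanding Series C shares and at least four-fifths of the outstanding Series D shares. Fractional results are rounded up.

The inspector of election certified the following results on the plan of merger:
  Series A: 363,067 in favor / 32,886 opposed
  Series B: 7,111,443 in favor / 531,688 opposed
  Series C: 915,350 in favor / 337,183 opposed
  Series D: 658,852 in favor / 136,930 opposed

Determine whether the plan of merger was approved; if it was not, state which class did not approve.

Series A: 3/4 of 484046 = 363034.50, rounded up to 363035; 363,035 required, 363,067 in favor — approved.
Series B: 4/5 of 8889272 = 7111417.60, rounded up to 7111418; 7,111,418 required, 7,111,443 in favor — approved.
Series C: 3/5 of 1525032 = 915019.20, rounded up to 915020; 915,020 required, 915,350 in favor — approved.
Series D: 4/5 of 823385 = 658708; 658,708 required, 658,852 in favor — approved.

Approved — every class gave the required vote.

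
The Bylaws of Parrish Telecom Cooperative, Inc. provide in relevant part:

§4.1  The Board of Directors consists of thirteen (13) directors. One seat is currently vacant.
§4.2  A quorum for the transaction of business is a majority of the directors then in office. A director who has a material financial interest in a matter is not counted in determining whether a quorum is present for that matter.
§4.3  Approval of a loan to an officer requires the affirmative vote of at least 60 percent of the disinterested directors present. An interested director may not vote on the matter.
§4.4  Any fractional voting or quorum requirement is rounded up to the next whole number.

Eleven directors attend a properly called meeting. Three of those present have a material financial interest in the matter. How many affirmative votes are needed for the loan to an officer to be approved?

The loan to an officer requires three-fifths of the disinterested directors present (11 − 3 = 8).
3/5 of 8 = 4.80, rounded up to 5.

5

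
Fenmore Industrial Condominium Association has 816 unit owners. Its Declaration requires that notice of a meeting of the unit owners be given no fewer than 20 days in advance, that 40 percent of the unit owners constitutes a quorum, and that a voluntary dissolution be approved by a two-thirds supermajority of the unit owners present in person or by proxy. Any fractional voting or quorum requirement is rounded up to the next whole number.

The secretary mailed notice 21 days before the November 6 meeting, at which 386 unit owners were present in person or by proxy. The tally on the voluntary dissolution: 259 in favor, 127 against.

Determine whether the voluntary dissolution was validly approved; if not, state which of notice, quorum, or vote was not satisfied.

Notice: 21 days given; 20 required. Satisfied.
Quorum: 40% of 816 = 326.40, rounded up to 327; 386 present. Satisfied.
Vote: requires two-thirds of those present (386); 2/3 of 386 = 257.33, rounded up to 258, so 258 needed; 259 in favor. Satisfied.

Valid — all requirements satisfied.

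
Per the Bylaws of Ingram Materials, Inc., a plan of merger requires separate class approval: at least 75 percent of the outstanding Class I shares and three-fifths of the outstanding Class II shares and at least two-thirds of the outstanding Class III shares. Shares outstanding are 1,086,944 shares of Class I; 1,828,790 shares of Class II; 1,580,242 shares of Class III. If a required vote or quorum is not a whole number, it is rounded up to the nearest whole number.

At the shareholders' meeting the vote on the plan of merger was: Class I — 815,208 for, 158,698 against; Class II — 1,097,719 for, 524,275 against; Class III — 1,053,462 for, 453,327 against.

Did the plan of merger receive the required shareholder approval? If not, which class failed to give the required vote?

Class I: 3/4 of 1086944 = 815208; 815,208 required, 815,208 in favor — approved.
Class II: 3/5 of 1828790 = 1097274; 1,097,274 required, 1,097,719 in favor — approved.
Class III: 2/3 of 1580242 = 1053494.67, rounded up to 1053495; 1,053,495 required, 1,053,462 in favor — not approved.

Not approved — the Class III shares did not give the required vote.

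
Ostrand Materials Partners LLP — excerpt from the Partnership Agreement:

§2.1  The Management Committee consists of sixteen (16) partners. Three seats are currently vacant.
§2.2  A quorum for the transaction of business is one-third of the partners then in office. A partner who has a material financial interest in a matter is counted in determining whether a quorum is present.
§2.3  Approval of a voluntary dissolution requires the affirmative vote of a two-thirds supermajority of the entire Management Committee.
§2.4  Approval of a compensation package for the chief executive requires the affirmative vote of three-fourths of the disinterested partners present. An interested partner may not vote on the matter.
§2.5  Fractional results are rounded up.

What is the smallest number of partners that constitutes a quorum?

5

1/3 of 13 = 4.33, rounded up to 5.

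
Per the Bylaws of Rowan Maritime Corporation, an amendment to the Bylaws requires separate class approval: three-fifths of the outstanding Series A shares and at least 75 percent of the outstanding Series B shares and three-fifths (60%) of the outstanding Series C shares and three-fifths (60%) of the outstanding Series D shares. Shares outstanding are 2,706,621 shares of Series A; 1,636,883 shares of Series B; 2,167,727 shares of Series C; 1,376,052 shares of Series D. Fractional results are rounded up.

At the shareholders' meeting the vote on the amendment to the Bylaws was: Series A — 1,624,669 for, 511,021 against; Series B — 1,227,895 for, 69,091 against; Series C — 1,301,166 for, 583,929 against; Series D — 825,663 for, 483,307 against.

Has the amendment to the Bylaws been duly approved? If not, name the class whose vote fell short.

Series A: 3/5 of 2706621 = 1623972.60, rounded up to 1623973; 1,623,973 required, 1,624,669 in favor — approved.
Series B: 3/4 of 1636883 = 1227662.25, rounded up to 1227663; 1,227,663 required, 1,227,895 in favor — approved.
Series C: 3/5 of 2167727 = 1300636.20, rounded up to 1300637; 1,300,637 required, 1,301,166 in favor — approved.
Series D: 3/5 of 1376052 = 825631.20, rounded up to 825632; 825,632 required, 825,663 in favor — approved.

Approved — every class gave the required vote.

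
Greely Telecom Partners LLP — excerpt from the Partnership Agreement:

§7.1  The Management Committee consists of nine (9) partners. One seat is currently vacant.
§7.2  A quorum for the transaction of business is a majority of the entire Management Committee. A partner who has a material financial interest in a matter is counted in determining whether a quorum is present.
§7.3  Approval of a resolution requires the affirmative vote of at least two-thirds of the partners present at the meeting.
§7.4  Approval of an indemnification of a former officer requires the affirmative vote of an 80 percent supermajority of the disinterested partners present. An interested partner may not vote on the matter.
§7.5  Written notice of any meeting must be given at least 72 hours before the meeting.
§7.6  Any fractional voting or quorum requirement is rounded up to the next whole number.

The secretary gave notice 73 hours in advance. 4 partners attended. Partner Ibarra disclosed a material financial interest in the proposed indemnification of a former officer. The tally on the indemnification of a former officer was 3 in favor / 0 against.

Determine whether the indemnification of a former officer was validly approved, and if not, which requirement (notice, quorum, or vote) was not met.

Notice: 73 hours given; 72 required (73 ≥ 72). Satisfied.
Quorum: 4 present (interested partners count toward quorum); quorum is 5. Not satisfied.
Vote: the indemnification of a former officer requires four-fifths of the disinterested partners present (4 − 1 = 3). 4/5 of 3 = 2.40, rounded up to 3, so 3 affirmative votes are needed; 3 voted in favor. Satisfied. (Moot — without a quorum no business can be validly transacted.)

Invalid — quorum requirement not satisfied.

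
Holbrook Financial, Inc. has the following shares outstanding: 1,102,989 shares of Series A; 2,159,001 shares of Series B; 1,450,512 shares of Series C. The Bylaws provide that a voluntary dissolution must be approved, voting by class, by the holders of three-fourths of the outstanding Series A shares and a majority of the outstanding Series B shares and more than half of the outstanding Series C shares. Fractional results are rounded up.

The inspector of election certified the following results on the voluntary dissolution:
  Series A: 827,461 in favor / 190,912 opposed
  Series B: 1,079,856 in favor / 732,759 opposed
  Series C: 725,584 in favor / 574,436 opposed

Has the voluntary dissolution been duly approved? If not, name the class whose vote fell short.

Series A: 3/4 of 1102989 = 827241.75, rounded up to 827242; 827,242 required, 827,461 in favor — approved.
Series B: a majority of 2159001 is 1079501; 1,079,501 required, 1,079,856 in favor — approved.
Series C: a majority of 1450512 is 725257; 725,257 required, 725,584 in favor — approved.

Approved — every class gave the required vote.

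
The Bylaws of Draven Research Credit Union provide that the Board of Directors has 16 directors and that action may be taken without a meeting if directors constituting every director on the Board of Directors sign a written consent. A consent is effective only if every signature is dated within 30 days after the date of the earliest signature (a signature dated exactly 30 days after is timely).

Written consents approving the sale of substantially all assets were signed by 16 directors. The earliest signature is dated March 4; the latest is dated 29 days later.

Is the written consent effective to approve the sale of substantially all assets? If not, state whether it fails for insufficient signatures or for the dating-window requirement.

Effective — both the signature and dating-window requirements are satisfied.

Signatures required: the unanimous vote of 16 — unanimous means all 16, so 16 needed; 16 signed. Sufficient.
Dating window: the latest signature is 29 days after the earliest; the limit is 30 days. Within the window.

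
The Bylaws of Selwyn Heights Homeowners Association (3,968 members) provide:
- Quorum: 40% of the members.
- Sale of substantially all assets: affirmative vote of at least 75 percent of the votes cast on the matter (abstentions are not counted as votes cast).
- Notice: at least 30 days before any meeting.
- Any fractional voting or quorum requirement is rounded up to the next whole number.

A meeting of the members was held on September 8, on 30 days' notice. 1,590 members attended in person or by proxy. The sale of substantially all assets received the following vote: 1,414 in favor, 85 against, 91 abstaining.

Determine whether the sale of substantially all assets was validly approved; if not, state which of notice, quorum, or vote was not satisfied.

Valid — all requirements satisfied.

Notice: 30 days given; 30 required. Satisfied.
Quorum: 40% of 3,968 = 1,587.20, rounded up to 1,588; 1,590 present. Satisfied.
Vote: requires three-fourths of the votes cast (1,590 − 91 abstaining = 1,499); 3/4 of 1499 = 1124.25, rounded up to 1125, so 1,125 needed; 1,414 in favor. Satisfied.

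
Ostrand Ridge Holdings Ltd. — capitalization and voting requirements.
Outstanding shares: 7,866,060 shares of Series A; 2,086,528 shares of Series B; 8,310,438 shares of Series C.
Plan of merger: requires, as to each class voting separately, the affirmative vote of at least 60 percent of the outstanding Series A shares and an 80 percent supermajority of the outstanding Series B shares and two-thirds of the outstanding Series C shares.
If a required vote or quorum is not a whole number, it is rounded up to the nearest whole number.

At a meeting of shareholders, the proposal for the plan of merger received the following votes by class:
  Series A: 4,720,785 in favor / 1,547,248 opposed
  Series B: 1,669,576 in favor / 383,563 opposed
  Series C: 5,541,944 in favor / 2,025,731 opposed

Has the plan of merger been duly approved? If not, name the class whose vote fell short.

Series A: 3/5 of 7866060 = 4719636; 4,719,636 required, 4,720,785 in favor — approved.
Series B: 4/5 of 2086528 = 1669222.40, rounded up to 1669223; 1,669,223 required, 1,669,576 in favor — approved.
Series C: 2/3 of 8310438 = 5540292; 5,540,292 required, 5,541,944 in favor — approved.

Approved — every class gave the required vote.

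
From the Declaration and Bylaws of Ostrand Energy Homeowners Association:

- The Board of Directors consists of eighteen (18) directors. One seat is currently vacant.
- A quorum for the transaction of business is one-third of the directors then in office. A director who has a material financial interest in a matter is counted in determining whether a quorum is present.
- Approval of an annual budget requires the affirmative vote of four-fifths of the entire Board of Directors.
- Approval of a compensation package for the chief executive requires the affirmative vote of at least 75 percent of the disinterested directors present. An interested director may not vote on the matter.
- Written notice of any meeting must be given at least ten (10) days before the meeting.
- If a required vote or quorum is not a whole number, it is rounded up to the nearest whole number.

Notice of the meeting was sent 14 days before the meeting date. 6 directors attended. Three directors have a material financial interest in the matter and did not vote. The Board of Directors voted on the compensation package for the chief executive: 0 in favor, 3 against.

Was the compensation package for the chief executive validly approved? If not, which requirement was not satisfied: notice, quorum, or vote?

Invalid — vote requirement not satisfied.

Notice: 14 days given; 10 required (14 ≥ 10). Satisfied.
Quorum: 6 present (interested directors count toward quorum); quorum is 6. Satisfied.
Vote: the compensation package for the chief executive requires three-fourths of the disinterested directors present (6 − 3 = 3). 3/4 of 3 = 2.25, rounded up to 3, so 3 affirmative votes are needed; 0 voted in favor. Not satisfied.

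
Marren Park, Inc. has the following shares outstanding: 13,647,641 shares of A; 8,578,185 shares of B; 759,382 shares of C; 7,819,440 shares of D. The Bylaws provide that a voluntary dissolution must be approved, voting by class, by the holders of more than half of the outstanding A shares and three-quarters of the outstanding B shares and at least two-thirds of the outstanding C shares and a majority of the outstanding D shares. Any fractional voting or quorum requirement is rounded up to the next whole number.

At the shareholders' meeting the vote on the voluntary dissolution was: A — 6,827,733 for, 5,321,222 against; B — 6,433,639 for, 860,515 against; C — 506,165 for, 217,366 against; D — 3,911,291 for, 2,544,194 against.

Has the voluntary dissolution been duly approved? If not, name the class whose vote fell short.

Not approved — the C shares did not give the required vote.

A: a majority of 13647641 is 6823821; 6,823,821 required, 6,827,733 in favor — approved.
B: 3/4 of 8578185 = 6433638.75, rounded up to 6433639; 6,433,639 required, 6,433,639 in favor — approved.
C: 2/3 of 759382 = 506254.67, rounded up to 506255; 506,255 required, 506,165 in favor — not approved.
D: a majority of 7819440 is 3909721; 3,909,721 required, 3,911,291 in favor — approved.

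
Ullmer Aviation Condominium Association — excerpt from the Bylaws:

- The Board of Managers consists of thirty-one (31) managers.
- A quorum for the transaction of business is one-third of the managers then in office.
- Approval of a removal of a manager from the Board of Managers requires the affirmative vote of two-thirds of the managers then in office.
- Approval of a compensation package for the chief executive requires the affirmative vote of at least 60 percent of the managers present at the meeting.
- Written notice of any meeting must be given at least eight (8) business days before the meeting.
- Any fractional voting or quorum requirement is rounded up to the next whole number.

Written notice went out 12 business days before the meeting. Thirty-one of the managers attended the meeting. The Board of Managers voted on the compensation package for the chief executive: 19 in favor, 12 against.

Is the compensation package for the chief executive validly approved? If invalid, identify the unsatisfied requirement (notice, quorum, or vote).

Notice: 12 business days given; 8 required (12 ≥ 8). Satisfied.
Quorum: 31 present; quorum is 11. Satisfied.
Vote: the compensation package for the chief executive requires three-fifths of the managers present (31). 3/5 of 31 = 18.60, rounded up to 19, so 19 affirmative votes are needed; 19 voted in favor. Satisfied.

Valid — all requirements satisfied.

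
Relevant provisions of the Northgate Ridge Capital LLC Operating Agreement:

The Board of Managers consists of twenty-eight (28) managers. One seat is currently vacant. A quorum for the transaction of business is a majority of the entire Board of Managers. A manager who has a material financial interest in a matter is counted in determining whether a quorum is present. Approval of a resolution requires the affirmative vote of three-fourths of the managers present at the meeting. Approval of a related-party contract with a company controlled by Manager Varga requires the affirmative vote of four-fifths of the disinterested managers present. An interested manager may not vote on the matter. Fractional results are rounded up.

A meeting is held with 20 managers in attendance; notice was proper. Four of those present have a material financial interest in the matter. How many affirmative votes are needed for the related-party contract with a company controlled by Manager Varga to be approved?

The related-party contract with a company controlled by Manager Varga requires four-fifths of the disinterested managers present (20 − 4 = 16).
4/5 of 16 = 12.80, rounded up to 13.

13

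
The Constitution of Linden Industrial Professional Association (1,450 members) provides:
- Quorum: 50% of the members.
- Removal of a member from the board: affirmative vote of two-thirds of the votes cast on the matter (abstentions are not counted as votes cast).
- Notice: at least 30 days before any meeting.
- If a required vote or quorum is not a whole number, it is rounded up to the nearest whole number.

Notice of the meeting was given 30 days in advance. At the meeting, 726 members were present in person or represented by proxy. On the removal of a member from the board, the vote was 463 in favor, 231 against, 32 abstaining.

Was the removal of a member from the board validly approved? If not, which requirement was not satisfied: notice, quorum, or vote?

Notice: 30 days given; 30 required. Satisfied.
Quorum: 50% of 1,450 = 725; 726 present. Satisfied.
Vote: requires two-thirds of the votes cast (726 − 32 abstaining = 694); 2/3 of 694 = 462.67, rounded up to 463, so 463 needed; 463 in favor. Satisfied.

Valid — all requirements satisfied.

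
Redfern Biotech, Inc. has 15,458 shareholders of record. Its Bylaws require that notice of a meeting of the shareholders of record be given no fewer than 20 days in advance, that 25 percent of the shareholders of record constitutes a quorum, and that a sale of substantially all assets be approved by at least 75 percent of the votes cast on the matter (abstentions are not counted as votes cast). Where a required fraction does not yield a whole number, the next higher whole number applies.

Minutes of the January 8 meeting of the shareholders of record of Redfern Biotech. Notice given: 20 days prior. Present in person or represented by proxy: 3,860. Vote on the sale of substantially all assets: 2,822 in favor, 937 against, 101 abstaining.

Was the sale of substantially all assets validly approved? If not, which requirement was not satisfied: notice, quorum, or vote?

Notice: 20 days given; 20 required. Satisfied.
Quorum: 25% of 15,458 = 3,864.50, rounded up to 3,865; 3,860 present. Not satisfied.
Vote: requires three-fourths of the votes cast (3,860 − 101 abstaining = 3,759); 3/4 of 3759 = 2819.25, rounded up to 2820, so 2,820 needed; 2,822 in favor. Satisfied.

Invalid — quorum requirement not satisfied.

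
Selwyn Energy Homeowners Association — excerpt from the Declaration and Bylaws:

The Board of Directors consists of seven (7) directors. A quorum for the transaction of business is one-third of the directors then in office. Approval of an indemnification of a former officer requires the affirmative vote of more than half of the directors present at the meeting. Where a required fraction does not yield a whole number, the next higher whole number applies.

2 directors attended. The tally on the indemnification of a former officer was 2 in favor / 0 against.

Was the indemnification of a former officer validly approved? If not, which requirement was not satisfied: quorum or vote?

Invalid — quorum requirement not satisfied.

Quorum: 2 present; quorum is 3. Not satisfied.
Vote: the indemnification of a former officer requires a majority of the directors present (2). A majority of 2 is 2, so 2 affirmative votes are needed; 2 voted in favor. Satisfied. (Moot — without a quorum no business can be validly transacted.)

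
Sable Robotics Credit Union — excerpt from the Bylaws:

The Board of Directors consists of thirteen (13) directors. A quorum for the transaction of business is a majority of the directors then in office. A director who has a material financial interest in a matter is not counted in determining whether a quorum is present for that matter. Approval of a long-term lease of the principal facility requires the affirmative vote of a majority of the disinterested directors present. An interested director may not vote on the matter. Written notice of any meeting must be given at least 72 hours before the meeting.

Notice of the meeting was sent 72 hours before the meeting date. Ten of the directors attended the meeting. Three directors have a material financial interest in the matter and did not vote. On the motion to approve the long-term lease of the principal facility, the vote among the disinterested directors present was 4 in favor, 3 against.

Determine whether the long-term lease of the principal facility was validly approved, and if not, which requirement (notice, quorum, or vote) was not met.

Valid — all requirements satisfied.

Notice: 72 hours given; 72 required (72 ≥ 72). Satisfied.
Quorum: 10 present, but the 3 interested directors do not count, leaving 7. Quorum is 7. Satisfied.
Vote: the long-term lease of the principal facility requires a majority of the disinterested directors present (10 − 3 = 7). A majority of 7 is 4, so 4 affirmative votes are needed; 4 voted in favor. Satisfied.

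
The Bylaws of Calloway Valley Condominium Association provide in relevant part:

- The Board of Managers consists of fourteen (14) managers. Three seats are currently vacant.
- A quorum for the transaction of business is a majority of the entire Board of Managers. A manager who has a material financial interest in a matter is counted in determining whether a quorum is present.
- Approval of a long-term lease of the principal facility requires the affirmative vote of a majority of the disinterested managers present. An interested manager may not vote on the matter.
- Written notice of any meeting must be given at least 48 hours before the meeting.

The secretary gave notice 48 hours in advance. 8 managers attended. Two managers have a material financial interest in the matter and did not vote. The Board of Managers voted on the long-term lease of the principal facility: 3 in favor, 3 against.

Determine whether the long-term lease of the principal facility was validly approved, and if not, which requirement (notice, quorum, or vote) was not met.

Notice: 48 hours given; 48 required (48 ≥ 48). Satisfied.
Quorum: 8 present (interested managers count toward quorum); quorum is 8. Satisfied.
Vote: the long-term lease of the principal facility requires a majority of the disinterested managers present (8 − 2 = 6). A majority of 6 is 4, so 4 affirmative votes are needed; 3 voted in favor. Not satisfied.

Invalid — vote requirement not satisfied.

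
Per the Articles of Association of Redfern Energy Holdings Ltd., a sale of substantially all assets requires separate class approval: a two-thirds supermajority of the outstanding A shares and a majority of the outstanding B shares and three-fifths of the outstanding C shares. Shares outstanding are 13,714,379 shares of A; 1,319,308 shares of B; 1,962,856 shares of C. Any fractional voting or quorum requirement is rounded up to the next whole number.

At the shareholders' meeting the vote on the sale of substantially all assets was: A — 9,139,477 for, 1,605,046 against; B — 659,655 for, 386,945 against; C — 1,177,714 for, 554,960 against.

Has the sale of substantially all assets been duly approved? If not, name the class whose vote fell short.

Not approved — the A shares did not give the required vote.

A: 2/3 of 13714379 = 9142919.33, rounded up to 9142920; 9,142,920 required, 9,139,477 in favor — not approved.
B: a majority of 1319308 is 659655; 659,655 required, 659,655 in favor — approved.
C: 3/5 of 1962856 = 1177713.60, rounded up to 1177714; 1,177,714 required, 1,177,714 in favor — approved.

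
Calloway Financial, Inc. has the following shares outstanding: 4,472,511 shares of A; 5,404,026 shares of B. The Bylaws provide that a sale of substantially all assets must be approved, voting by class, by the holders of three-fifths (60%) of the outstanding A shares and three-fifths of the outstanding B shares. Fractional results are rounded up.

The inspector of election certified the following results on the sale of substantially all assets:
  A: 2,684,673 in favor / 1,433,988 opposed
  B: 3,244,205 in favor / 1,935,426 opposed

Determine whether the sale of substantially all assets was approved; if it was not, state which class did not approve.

A: 3/5 of 4472511 = 2683506.60, rounded up to 2683507; 2,683,507 required, 2,684,673 in favor — approved.
B: 3/5 of 5404026 = 3242415.60, rounded up to 3242416; 3,242,416 required, 3,244,205 in favor — approved.

Approved — every class gave the required vote.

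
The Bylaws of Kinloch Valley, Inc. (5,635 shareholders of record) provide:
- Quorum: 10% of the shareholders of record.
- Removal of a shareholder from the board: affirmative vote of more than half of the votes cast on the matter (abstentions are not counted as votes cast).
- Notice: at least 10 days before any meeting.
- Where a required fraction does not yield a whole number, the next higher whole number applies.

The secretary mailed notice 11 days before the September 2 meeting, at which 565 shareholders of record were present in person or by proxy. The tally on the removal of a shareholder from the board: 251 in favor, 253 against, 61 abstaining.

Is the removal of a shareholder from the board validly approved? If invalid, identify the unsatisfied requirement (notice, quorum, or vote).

Invalid — vote requirement not satisfied.

Notice: 11 days given; 10 required. Satisfied.
Quorum: 10% of 5,635 = 563.50, rounded up to 564; 565 present. Satisfied.
Vote: requires a majority of the votes cast (565 − 61 abstaining = 504); a majority of 504 is 253, so 253 needed; 251 in favor. Not satisfied.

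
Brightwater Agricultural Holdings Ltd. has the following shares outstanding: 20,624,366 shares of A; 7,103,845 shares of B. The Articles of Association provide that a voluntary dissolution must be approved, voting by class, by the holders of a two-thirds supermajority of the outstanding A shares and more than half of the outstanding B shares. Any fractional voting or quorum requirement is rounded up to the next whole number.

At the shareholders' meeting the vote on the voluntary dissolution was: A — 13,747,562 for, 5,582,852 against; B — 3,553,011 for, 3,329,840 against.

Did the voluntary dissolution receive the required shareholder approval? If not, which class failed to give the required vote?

Not approved — the A shares did not give the required vote.

A: 2/3 of 20624366 = 13749577.33, rounded up to 13749578; 13,749,578 required, 13,747,562 in favor — not approved.
B: a majority of 7103845 is 3551923; 3,551,923 required, 3,553,011 in favor — approved.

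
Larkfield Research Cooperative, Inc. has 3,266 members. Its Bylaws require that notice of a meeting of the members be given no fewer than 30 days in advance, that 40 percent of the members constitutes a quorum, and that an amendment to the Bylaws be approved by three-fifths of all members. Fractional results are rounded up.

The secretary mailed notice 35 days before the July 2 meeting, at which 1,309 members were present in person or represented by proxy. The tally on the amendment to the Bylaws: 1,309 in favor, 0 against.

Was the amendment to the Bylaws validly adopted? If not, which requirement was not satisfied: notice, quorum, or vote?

Invalid — vote requirement not satisfied.

Notice: 35 days given; 30 required. Satisfied.
Quorum: 40% of 3,266 = 1,306.40, rounded up to 1,307; 1,309 present. Satisfied.
Vote: requires three-fifths of all members (3,266); 3/5 of 3266 = 1959.60, rounded up to 1960, so 1,960 needed; 1,309 in favor. Not satisfied.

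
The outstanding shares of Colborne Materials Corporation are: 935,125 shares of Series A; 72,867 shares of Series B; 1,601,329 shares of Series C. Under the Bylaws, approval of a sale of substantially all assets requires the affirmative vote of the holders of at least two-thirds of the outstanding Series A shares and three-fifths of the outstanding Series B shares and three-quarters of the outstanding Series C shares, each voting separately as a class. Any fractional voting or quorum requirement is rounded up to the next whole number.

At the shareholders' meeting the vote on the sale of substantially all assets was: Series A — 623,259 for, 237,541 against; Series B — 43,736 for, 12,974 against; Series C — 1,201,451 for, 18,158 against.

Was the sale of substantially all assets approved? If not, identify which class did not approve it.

Not approved — the Series A shares did not give the required vote.

Series A: 2/3 of 935125 = 623416.67, rounded up to 623417; 623,417 required, 623,259 in favor — not approved.
Series B: 3/5 of 72867 = 43720.20, rounded up to 43721; 43,721 required, 43,736 in favor — approved.
Series C: 3/4 of 1601329 = 1200996.75, rounded up to 1200997; 1,200,997 required, 1,201,451 in favor — approved.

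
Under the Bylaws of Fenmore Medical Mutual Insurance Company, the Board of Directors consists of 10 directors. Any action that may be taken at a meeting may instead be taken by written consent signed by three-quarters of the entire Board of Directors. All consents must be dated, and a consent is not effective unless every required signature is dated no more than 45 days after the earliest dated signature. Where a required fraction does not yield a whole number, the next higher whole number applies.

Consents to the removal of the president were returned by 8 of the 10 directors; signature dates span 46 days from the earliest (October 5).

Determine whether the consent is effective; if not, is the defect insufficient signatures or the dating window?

Not effective — dating-window requirement not satisfied.

Signatures required: three-quarters of 10 — 3/4 of 10 = 7.50, rounded up to 8, so 8 needed; 8 signed. Sufficient.
Dating window: the latest signature is 46 days after the earliest; the limit is 45 days. Outside the window.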